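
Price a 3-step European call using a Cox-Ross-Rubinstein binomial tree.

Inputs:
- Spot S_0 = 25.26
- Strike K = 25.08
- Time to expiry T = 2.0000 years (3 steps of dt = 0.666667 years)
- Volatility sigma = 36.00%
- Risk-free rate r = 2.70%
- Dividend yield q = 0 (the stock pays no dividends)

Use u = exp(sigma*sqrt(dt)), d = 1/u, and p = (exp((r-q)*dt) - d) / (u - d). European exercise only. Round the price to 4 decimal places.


Answer: Price = V(0,0) = 6.1034

Derivation:
dt = T/N = 0.666667
u = exp(sigma*sqrt(dt)) = 1.341702; d = 1/u = 0.745322
p = (exp((r-q)*dt) - d) / (u - d) = 0.457495
Discount per step: exp(-r*dt) = 0.982161
Stock lattice S(k, i) with i counting down-moves:
  k=0: S(0,0) = 25.2600
  k=1: S(1,0) = 33.8914; S(1,1) = 18.8268
  k=2: S(2,0) = 45.4721; S(2,1) = 25.2600; S(2,2) = 14.0321
  k=3: S(3,0) = 61.0100; S(3,1) = 33.8914; S(3,2) = 18.8268; S(3,3) = 10.4584
Terminal payoffs V(N, i) = max(S_T - K, 0):
  V(3,0) = 35.930039; V(3,1) = 8.811386; V(3,2) = 0.000000; V(3,3) = 0.000000
Backward induction: V(k, i) = exp(-r*dt) * [p * V(k+1, i) + (1-p) * V(k+1, i+1)].
  V(2,0) = exp(-r*dt) * [p*35.930039 + (1-p)*8.811386] = 20.839533
  V(2,1) = exp(-r*dt) * [p*8.811386 + (1-p)*0.000000] = 3.959256
  V(2,2) = exp(-r*dt) * [p*0.000000 + (1-p)*0.000000] = 0.000000
  V(1,0) = exp(-r*dt) * [p*20.839533 + (1-p)*3.959256] = 11.473510
  V(1,1) = exp(-r*dt) * [p*3.959256 + (1-p)*0.000000] = 1.779028
  V(0,0) = exp(-r*dt) * [p*11.473510 + (1-p)*1.779028] = 6.103352


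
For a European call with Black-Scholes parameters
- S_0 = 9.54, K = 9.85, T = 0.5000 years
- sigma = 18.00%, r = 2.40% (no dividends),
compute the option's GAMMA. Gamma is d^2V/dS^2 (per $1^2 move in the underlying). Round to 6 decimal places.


d1 = -0.0933221438; d2 = -0.2206013644
phi(d1) = 0.3972088586; exp(-qT) = 1.0000000000; exp(-rT) = 0.9880717129
Gamma = exp(-qT) * phi(d1) / (S * sigma * sqrt(T)) = 1.0000000000 * 0.3972088586 / (9.5400 * 0.1800 * 0.7071067812) = 0.327124

Answer: Gamma = 0.327124


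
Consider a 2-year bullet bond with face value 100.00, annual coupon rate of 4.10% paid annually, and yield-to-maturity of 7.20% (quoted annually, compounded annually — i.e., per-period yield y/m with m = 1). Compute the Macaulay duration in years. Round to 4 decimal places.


Coupon per period c = face * coupon_rate / m = 4.100000
Periods per year m = 1; per-period yield y/m = 0.072000
Number of cashflows N = 2
Cashflows (t years, CF_t, discount factor 1/(1+y/m)^(m*t), PV):
  t = 1.0000: CF_t = 4.100000, DF = 0.932836, PV = 3.824627
  t = 2.0000: CF_t = 104.100000, DF = 0.870183, PV = 90.586016
Price P = sum_t PV_t = 94.410643
Macaulay numerator sum_t t * PV_t:
  t * PV_t at t = 1.0000: 3.824627
  t * PV_t at t = 2.0000: 181.172032
Macaulay duration D = (sum_t t * PV_t) / P = 184.996658 / 94.410643 = 1.959489

Answer: Macaulay duration = 1.9595 years


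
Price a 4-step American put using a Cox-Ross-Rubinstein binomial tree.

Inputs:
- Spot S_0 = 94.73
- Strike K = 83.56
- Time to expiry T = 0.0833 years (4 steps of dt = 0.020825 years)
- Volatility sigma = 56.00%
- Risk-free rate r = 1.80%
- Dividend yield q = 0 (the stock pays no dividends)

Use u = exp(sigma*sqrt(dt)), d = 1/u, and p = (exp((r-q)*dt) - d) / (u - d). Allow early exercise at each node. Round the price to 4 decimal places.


dt = T/N = 0.020825
u = exp(sigma*sqrt(dt)) = 1.084168; d = 1/u = 0.922366
p = (exp((r-q)*dt) - d) / (u - d) = 0.482125
Discount per step: exp(-r*dt) = 0.999625
Stock lattice S(k, i) with i counting down-moves:
  k=0: S(0,0) = 94.7300
  k=1: S(1,0) = 102.7032; S(1,1) = 87.3758
  k=2: S(2,0) = 111.3476; S(2,1) = 94.7300; S(2,2) = 80.5925
  k=3: S(3,0) = 120.7195; S(3,1) = 102.7032; S(3,2) = 87.3758; S(3,3) = 74.3358
  k=4: S(4,0) = 130.8802; S(4,1) = 111.3476; S(4,2) = 94.7300; S(4,3) = 80.5925; S(4,4) = 68.5648
Terminal payoffs V(N, i) = max(K - S_T, 0):
  V(4,0) = 0.000000; V(4,1) = 0.000000; V(4,2) = 0.000000; V(4,3) = 2.967548; V(4,4) = 14.995202
Backward induction: V(k, i) = exp(-r*dt) * [p * V(k+1, i) + (1-p) * V(k+1, i+1)]; then take max(V_cont, immediate exercise) for American.
  V(3,0) = exp(-r*dt) * [p*0.000000 + (1-p)*0.000000] = 0.000000; exercise = 0.000000; V(3,0) = max -> 0.000000
  V(3,1) = exp(-r*dt) * [p*0.000000 + (1-p)*0.000000] = 0.000000; exercise = 0.000000; V(3,1) = max -> 0.000000
  V(3,2) = exp(-r*dt) * [p*0.000000 + (1-p)*2.967548] = 1.536243; exercise = 0.000000; V(3,2) = max -> 1.536243
  V(3,3) = exp(-r*dt) * [p*2.967548 + (1-p)*14.995202] = 9.192923; exercise = 9.224240; V(3,3) = max -> 9.224240
  V(2,0) = exp(-r*dt) * [p*0.000000 + (1-p)*0.000000] = 0.000000; exercise = 0.000000; V(2,0) = max -> 0.000000
  V(2,1) = exp(-r*dt) * [p*0.000000 + (1-p)*1.536243] = 0.795284; exercise = 0.000000; V(2,1) = max -> 0.795284
  V(2,2) = exp(-r*dt) * [p*1.536243 + (1-p)*9.224240] = 5.515597; exercise = 2.967548; V(2,2) = max -> 5.515597
  V(1,0) = exp(-r*dt) * [p*0.000000 + (1-p)*0.795284] = 0.411703; exercise = 0.000000; V(1,0) = max -> 0.411703
  V(1,1) = exp(-r*dt) * [p*0.795284 + (1-p)*5.515597] = 3.238602; exercise = 0.000000; V(1,1) = max -> 3.238602
  V(0,0) = exp(-r*dt) * [p*0.411703 + (1-p)*3.238602] = 1.874981; exercise = 0.000000; V(0,0) = max -> 1.874981

Answer: Price = V(0,0) = 1.8750


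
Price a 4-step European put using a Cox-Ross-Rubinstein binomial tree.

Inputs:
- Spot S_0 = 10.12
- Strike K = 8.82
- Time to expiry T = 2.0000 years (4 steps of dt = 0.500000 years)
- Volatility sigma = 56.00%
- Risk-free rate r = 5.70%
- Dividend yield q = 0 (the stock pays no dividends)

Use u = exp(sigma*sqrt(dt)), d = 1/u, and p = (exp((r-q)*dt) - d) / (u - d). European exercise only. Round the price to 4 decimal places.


dt = T/N = 0.500000
u = exp(sigma*sqrt(dt)) = 1.485839; d = 1/u = 0.673020
p = (exp((r-q)*dt) - d) / (u - d) = 0.437846
Discount per step: exp(-r*dt) = 0.971902
Stock lattice S(k, i) with i counting down-moves:
  k=0: S(0,0) = 10.1200
  k=1: S(1,0) = 15.0367; S(1,1) = 6.8110
  k=2: S(2,0) = 22.3421; S(2,1) = 10.1200; S(2,2) = 4.5839
  k=3: S(3,0) = 33.1968; S(3,1) = 15.0367; S(3,2) = 6.8110; S(3,3) = 3.0851
  k=4: S(4,0) = 49.3251; S(4,1) = 22.3421; S(4,2) = 10.1200; S(4,3) = 4.5839; S(4,4) = 2.0763
Terminal payoffs V(N, i) = max(K - S_T, 0):
  V(4,0) = 0.000000; V(4,1) = 0.000000; V(4,2) = 0.000000; V(4,3) = 4.236082; V(4,4) = 6.743685
Backward induction: V(k, i) = exp(-r*dt) * [p * V(k+1, i) + (1-p) * V(k+1, i+1)].
  V(3,0) = exp(-r*dt) * [p*0.000000 + (1-p)*0.000000] = 0.000000
  V(3,1) = exp(-r*dt) * [p*0.000000 + (1-p)*0.000000] = 0.000000
  V(3,2) = exp(-r*dt) * [p*0.000000 + (1-p)*4.236082] = 2.314420
  V(3,3) = exp(-r*dt) * [p*4.236082 + (1-p)*6.743685] = 5.487108
  V(2,0) = exp(-r*dt) * [p*0.000000 + (1-p)*0.000000] = 0.000000
  V(2,1) = exp(-r*dt) * [p*0.000000 + (1-p)*2.314420] = 1.264503
  V(2,2) = exp(-r*dt) * [p*2.314420 + (1-p)*5.487108] = 3.982816
  V(1,0) = exp(-r*dt) * [p*0.000000 + (1-p)*1.264503] = 0.690872
  V(1,1) = exp(-r*dt) * [p*1.264503 + (1-p)*3.982816] = 2.714147
  V(0,0) = exp(-r*dt) * [p*0.690872 + (1-p)*2.714147] = 1.776894

Answer: Price = V(0,0) = 1.7769


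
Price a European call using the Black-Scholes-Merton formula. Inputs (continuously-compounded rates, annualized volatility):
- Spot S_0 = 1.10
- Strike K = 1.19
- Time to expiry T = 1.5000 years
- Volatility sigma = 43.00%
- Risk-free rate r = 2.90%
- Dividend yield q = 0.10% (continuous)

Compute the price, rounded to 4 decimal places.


d1 = (ln(S/K) + (r - q + 0.5*sigma^2) * T) / (sigma * sqrt(T)) = 0.19374111
d2 = d1 - sigma * sqrt(T) = -0.33289919
exp(-rT) = 0.95743255; exp(-qT) = 0.99850112
C = S_0 * exp(-qT) * N(d1) - K * exp(-rT) * N(d2)
N(d1) = 0.57681070; N(d2) = 0.36960519
C = 1.1000 * 0.99850112 * 0.57681070 - 1.1900 * 0.95743255 * 0.36960519 = 0.2124

Answer: Price = 0.2124


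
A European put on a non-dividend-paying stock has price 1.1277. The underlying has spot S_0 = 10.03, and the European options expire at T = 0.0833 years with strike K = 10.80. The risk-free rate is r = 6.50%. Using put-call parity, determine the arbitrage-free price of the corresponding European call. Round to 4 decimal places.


Answer: Call price = 0.4160

Derivation:
Put-call parity: C - P = S_0 * exp(-qT) - K * exp(-rT).
S_0 * exp(-qT) = 10.0300 * 1.00000000 = 10.03000000
K * exp(-rT) = 10.8000 * 0.99460013 = 10.74168143
C = P + S*exp(-qT) - K*exp(-rT)
C = 1.1277 + 10.03000000 - 10.74168143 = 0.4160


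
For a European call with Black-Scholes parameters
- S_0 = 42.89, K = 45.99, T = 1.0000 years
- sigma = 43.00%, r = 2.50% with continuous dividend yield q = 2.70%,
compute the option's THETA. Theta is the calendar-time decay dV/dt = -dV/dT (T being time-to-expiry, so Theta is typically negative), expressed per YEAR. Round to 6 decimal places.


d1 = 0.0480574813; d2 = -0.3819425187
phi(d1) = 0.3984818634; exp(-qT) = 0.9733612415; exp(-rT) = 0.9753099120
Theta = -S*exp(-qT)*phi(d1)*sigma/(2*sqrt(T)) - r*K*exp(-rT)*N(d2) + q*S*exp(-qT)*N(d1)
N(d1) = 0.5191647840; N(d2) = 0.3512520007; sqrt(T) = 1.0000000000
Term 1 = -42.8900 * 0.9733612415 * 0.3984818634 * 0.4300 / (2 * 1.0000000000) = -3.5766555279
Term 2 = -0.0250 * 45.9900 * 0.9753099120 * 0.3512520007 = -0.3938808467
Term 3 = 0.0270 * 42.8900 * 0.9733612415 * 0.5191647840 = 0.5851929496
Theta = -3.5766555279 + (-0.3938808467) + (0.5851929496) = -3.385343

Answer: Theta = -3.385343


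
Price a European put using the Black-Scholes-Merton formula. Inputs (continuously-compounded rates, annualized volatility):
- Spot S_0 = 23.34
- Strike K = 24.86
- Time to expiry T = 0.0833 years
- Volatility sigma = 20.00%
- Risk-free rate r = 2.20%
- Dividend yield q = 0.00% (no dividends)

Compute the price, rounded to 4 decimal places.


d1 = (ln(S/K) + (r - q + 0.5*sigma^2) * T) / (sigma * sqrt(T)) = -1.03238510
d2 = d1 - sigma * sqrt(T) = -1.09010858
exp(-rT) = 0.99816908; exp(-qT) = 1.00000000
P = K * exp(-rT) * N(-d2) - S_0 * exp(-qT) * N(-d1)
N(-d1) = 0.84905412; N(-d2) = 0.86216734
P = 24.8600 * 0.99816908 * 0.86216734 - 23.3400 * 1.00000000 * 0.84905412 = 1.5773

Answer: Price = 1.5773


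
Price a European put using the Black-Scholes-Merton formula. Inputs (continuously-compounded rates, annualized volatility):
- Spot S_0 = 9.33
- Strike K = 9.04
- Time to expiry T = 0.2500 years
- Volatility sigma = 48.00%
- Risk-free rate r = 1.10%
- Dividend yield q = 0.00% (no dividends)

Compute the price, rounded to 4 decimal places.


d1 = (ln(S/K) + (r - q + 0.5*sigma^2) * T) / (sigma * sqrt(T)) = 0.26302434
d2 = d1 - sigma * sqrt(T) = 0.02302434
exp(-rT) = 0.99725378; exp(-qT) = 1.00000000
P = K * exp(-rT) * N(-d2) - S_0 * exp(-qT) * N(-d1)
N(-d1) = 0.39626591; N(-d2) = 0.49081543
P = 9.0400 * 0.99725378 * 0.49081543 - 9.3300 * 1.00000000 * 0.39626591 = 0.7276

Answer: Price = 0.7276


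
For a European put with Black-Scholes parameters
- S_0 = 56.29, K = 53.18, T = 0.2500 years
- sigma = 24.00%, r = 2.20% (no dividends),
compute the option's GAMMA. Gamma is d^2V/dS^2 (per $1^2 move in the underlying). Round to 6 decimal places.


d1 = 0.5794542805; d2 = 0.4594542805
phi(d1) = 0.3372866338; exp(-qT) = 1.0000000000; exp(-rT) = 0.9945150973
Gamma = exp(-qT) * phi(d1) / (S * sigma * sqrt(T)) = 1.0000000000 * 0.3372866338 / (56.2900 * 0.2400 * 0.5000000000) = 0.049933

Answer: Gamma = 0.049933


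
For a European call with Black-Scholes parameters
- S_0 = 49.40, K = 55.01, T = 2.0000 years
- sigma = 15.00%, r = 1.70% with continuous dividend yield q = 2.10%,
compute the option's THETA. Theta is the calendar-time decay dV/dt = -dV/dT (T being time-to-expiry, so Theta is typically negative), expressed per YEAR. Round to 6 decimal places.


Answer: Theta = -0.814355

Derivation:
d1 = -0.4387105558; d2 = -0.6508425901
phi(d1) = 0.3623400987; exp(-qT) = 0.9588697806; exp(-rT) = 0.9665715046
Theta = -S*exp(-qT)*phi(d1)*sigma/(2*sqrt(T)) - r*K*exp(-rT)*N(d2) + q*S*exp(-qT)*N(d1)
N(d1) = 0.3304356387; N(d2) = 0.2575740520; sqrt(T) = 1.4142135624
Term 1 = -49.4000 * 0.9588697806 * 0.3623400987 * 0.1500 / (2 * 1.4142135624) = -0.9102260165
Term 2 = -0.0170 * 55.0100 * 0.9665715046 * 0.2575740520 = -0.2328234198
Term 3 = 0.0210 * 49.4000 * 0.9588697806 * 0.3304356387 = 0.3286947420
Theta = -0.9102260165 + (-0.2328234198) + (0.3286947420) = -0.814355


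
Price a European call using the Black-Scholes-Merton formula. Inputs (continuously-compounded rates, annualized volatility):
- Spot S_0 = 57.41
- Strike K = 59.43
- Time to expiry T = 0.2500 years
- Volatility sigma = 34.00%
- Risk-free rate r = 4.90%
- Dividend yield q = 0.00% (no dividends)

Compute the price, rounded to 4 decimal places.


Answer: Price = 3.3184

Derivation:
d1 = (ln(S/K) + (r - q + 0.5*sigma^2) * T) / (sigma * sqrt(T)) = -0.04635674
d2 = d1 - sigma * sqrt(T) = -0.21635674
exp(-rT) = 0.98782473; exp(-qT) = 1.00000000
C = S_0 * exp(-qT) * N(d1) - K * exp(-rT) * N(d2)
N(d1) = 0.48151296; N(d2) = 0.41435484
C = 57.4100 * 1.00000000 * 0.48151296 - 59.4300 * 0.98782473 * 0.41435484 = 3.3184


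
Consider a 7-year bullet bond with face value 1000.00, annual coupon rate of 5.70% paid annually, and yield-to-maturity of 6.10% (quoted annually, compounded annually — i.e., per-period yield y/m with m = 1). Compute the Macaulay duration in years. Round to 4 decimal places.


Answer: Macaulay duration = 5.9506 years

Derivation:
Coupon per period c = face * coupon_rate / m = 57.000000
Periods per year m = 1; per-period yield y/m = 0.061000
Number of cashflows N = 7
Cashflows (t years, CF_t, discount factor 1/(1+y/m)^(m*t), PV):
  t = 1.0000: CF_t = 57.000000, DF = 0.942507, PV = 53.722903
  t = 2.0000: CF_t = 57.000000, DF = 0.888320, PV = 50.634216
  t = 3.0000: CF_t = 57.000000, DF = 0.837247, PV = 47.723106
  t = 4.0000: CF_t = 57.000000, DF = 0.789112, PV = 44.979365
  t = 5.0000: CF_t = 57.000000, DF = 0.743743, PV = 42.393369
  t = 6.0000: CF_t = 57.000000, DF = 0.700983, PV = 39.956050
  t = 7.0000: CF_t = 1057.000000, DF = 0.660682, PV = 698.340613
Price P = sum_t PV_t = 977.749623
Macaulay numerator sum_t t * PV_t:
  t * PV_t at t = 1.0000: 53.722903
  t * PV_t at t = 2.0000: 101.268432
  t * PV_t at t = 3.0000: 143.169319
  t * PV_t at t = 4.0000: 179.917460
  t * PV_t at t = 5.0000: 211.966847
  t * PV_t at t = 6.0000: 239.736302
  t * PV_t at t = 7.0000: 4888.384293
Macaulay duration D = (sum_t t * PV_t) / P = 5818.165556 / 977.749623 = 5.950568


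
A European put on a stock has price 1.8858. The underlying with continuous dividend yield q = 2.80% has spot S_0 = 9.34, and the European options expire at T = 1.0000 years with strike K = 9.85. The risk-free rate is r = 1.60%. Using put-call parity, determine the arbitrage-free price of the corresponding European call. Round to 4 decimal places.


Put-call parity: C - P = S_0 * exp(-qT) - K * exp(-rT).
S_0 * exp(-qT) = 9.3400 * 0.97238837 = 9.08210735
K * exp(-rT) = 9.8500 * 0.98412732 = 9.69365410
C = P + S*exp(-qT) - K*exp(-rT)
C = 1.8858 + 9.08210735 - 9.69365410 = 1.2743

Answer: Call price = 1.2743


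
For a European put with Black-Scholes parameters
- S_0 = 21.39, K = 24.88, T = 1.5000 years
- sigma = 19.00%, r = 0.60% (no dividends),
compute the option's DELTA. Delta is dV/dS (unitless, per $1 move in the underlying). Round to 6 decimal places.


Answer: Delta = -0.689516

Derivation:
d1 = -0.4944778273; d2 = -0.7271793529
phi(d1) = 0.3530333700; exp(-qT) = 1.0000000000; exp(-rT) = 0.9910403788
N(-d1) = 0.6895156192
Delta = -exp(-qT) * N(-d1) = -1.0000000000 * 0.6895156192 = -0.689516


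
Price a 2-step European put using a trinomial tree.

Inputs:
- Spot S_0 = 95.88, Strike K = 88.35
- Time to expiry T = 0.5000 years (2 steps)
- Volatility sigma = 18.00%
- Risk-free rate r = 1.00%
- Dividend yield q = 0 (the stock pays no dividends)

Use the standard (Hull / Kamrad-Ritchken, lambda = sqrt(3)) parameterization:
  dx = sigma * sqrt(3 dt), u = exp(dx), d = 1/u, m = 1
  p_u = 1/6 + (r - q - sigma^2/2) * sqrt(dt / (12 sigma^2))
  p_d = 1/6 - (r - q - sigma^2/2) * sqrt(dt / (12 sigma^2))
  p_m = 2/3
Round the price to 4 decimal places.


Answer: Price = V(0,0) = 1.9688

Derivation:
dt = T/N = 0.250000; dx = sigma*sqrt(3*dt) = 0.155885
u = exp(dx) = 1.168691; d = 1/u = 0.855658
p_u = 0.161695, p_m = 0.666667, p_d = 0.171638
Discount per step: exp(-r*dt) = 0.997503
Stock lattice S(k, j) with j the centered position index:
  k=0: S(0,+0) = 95.8800
  k=1: S(1,-1) = 82.0405; S(1,+0) = 95.8800; S(1,+1) = 112.0541
  k=2: S(2,-2) = 70.1986; S(2,-1) = 82.0405; S(2,+0) = 95.8800; S(2,+1) = 112.0541; S(2,+2) = 130.9567
Terminal payoffs V(N, j) = max(K - S_T, 0):
  V(2,-2) = 18.151407; V(2,-1) = 6.309516; V(2,+0) = 0.000000; V(2,+1) = 0.000000; V(2,+2) = 0.000000
Backward induction: V(k, j) = exp(-r*dt) * [p_u * V(k+1, j+1) + p_m * V(k+1, j) + p_d * V(k+1, j-1)]
  V(1,-1) = exp(-r*dt) * [p_u*0.000000 + p_m*6.309516 + p_d*18.151407] = 7.303539
  V(1,+0) = exp(-r*dt) * [p_u*0.000000 + p_m*0.000000 + p_d*6.309516] = 1.080250
  V(1,+1) = exp(-r*dt) * [p_u*0.000000 + p_m*0.000000 + p_d*0.000000] = 0.000000
  V(0,+0) = exp(-r*dt) * [p_u*0.000000 + p_m*1.080250 + p_d*7.303539] = 1.968806


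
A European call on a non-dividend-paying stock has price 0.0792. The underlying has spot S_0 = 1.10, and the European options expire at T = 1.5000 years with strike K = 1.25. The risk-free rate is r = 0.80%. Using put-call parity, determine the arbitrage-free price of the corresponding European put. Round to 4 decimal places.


Put-call parity: C - P = S_0 * exp(-qT) - K * exp(-rT).
S_0 * exp(-qT) = 1.1000 * 1.00000000 = 1.10000000
K * exp(-rT) = 1.2500 * 0.98807171 = 1.23508964
P = C - S*exp(-qT) + K*exp(-rT)
P = 0.0792 - 1.10000000 + 1.23508964 = 0.2143

Answer: Put price = 0.2143


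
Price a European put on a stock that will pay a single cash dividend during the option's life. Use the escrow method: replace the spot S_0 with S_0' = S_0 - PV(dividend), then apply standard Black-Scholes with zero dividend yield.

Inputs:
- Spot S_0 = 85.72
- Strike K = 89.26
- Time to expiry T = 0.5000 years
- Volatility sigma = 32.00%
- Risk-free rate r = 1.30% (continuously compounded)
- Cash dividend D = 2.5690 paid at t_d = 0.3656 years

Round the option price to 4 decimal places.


Answer: Price = 10.8075

Derivation:
PV(D) = D * exp(-r * t_d) = 2.5690 * 0.99525848 = 2.55681903
S_0' = S_0 - PV(D) = 85.7200 - 2.55681903 = 83.16318097
d1 = (ln(S_0'/K) + (r + sigma^2/2)*T) / (sigma*sqrt(T)) = -0.17080494
d2 = d1 - sigma*sqrt(T) = -0.39707911
exp(-rT) = 0.99352108
N(-d1) = 0.56781143; N(-d2) = 0.65434544
P = K * exp(-rT) * N(-d2) - S_0' * N(-d1) = 89.2600 * 0.99352108 * 0.65434544 - 83.16318097 * 0.56781143 = 10.8075


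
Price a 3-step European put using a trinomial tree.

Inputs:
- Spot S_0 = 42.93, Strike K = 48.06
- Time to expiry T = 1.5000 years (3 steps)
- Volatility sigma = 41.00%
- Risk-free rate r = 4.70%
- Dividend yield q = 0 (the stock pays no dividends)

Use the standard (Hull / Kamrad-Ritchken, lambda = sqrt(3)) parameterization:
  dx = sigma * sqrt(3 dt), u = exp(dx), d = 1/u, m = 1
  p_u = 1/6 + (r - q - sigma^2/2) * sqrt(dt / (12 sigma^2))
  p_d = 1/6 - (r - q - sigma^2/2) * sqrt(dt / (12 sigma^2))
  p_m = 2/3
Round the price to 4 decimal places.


Answer: Price = V(0,0) = 9.6259

Derivation:
dt = T/N = 0.500000; dx = sigma*sqrt(3*dt) = 0.502145
u = exp(dx) = 1.652262; d = 1/u = 0.605231
p_u = 0.148221, p_m = 0.666667, p_d = 0.185113
Discount per step: exp(-r*dt) = 0.976774
Stock lattice S(k, j) with j the centered position index:
  k=0: S(0,+0) = 42.9300
  k=1: S(1,-1) = 25.9826; S(1,+0) = 42.9300; S(1,+1) = 70.9316
  k=2: S(2,-2) = 15.7254; S(2,-1) = 25.9826; S(2,+0) = 42.9300; S(2,+1) = 70.9316; S(2,+2) = 117.1976
  k=3: S(3,-3) = 9.5175; S(3,-2) = 15.7254; S(3,-1) = 25.9826; S(3,+0) = 42.9300; S(3,+1) = 70.9316; S(3,+2) = 117.1976; S(3,+3) = 193.6412
Terminal payoffs V(N, j) = max(K - S_T, 0):
  V(3,-3) = 38.542476; V(3,-2) = 32.334555; V(3,-1) = 22.077442; V(3,+0) = 5.130000; V(3,+1) = 0.000000; V(3,+2) = 0.000000; V(3,+3) = 0.000000
Backward induction: V(k, j) = exp(-r*dt) * [p_u * V(k+1, j+1) + p_m * V(k+1, j) + p_d * V(k+1, j-1)]
  V(2,-2) = exp(-r*dt) * [p_u*22.077442 + p_m*32.334555 + p_d*38.542476] = 31.221019
  V(2,-1) = exp(-r*dt) * [p_u*5.130000 + p_m*22.077442 + p_d*32.334555] = 20.965670
  V(2,+0) = exp(-r*dt) * [p_u*0.000000 + p_m*5.130000 + p_d*22.077442] = 7.332457
  V(2,+1) = exp(-r*dt) * [p_u*0.000000 + p_m*0.000000 + p_d*5.130000] = 0.927571
  V(2,+2) = exp(-r*dt) * [p_u*0.000000 + p_m*0.000000 + p_d*0.000000] = 0.000000
  V(1,-1) = exp(-r*dt) * [p_u*7.332457 + p_m*20.965670 + p_d*31.221019] = 20.359230
  V(1,+0) = exp(-r*dt) * [p_u*0.927571 + p_m*7.332457 + p_d*20.965670] = 8.699929
  V(1,+1) = exp(-r*dt) * [p_u*0.000000 + p_m*0.927571 + p_d*7.332457] = 1.929823
  V(0,+0) = exp(-r*dt) * [p_u*1.929823 + p_m*8.699929 + p_d*20.359230] = 9.625854


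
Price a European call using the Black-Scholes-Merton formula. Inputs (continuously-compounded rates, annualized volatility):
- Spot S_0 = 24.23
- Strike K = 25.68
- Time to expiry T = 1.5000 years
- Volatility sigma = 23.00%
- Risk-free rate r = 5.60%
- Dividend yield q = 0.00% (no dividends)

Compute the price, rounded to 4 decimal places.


Answer: Price = 3.0000

Derivation:
d1 = (ln(S/K) + (r - q + 0.5*sigma^2) * T) / (sigma * sqrt(T)) = 0.23271592
d2 = d1 - sigma * sqrt(T) = -0.04897540
exp(-rT) = 0.91943126; exp(-qT) = 1.00000000
C = S_0 * exp(-qT) * N(d1) - K * exp(-rT) * N(d2)
N(d1) = 0.59200900; N(d2) = 0.48046945
C = 24.2300 * 1.00000000 * 0.59200900 - 25.6800 * 0.91943126 * 0.48046945 = 3.0000


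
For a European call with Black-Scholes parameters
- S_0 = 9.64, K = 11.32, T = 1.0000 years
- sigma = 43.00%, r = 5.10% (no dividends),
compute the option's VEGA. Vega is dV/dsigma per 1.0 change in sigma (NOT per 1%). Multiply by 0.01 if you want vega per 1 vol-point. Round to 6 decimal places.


d1 = -0.0399999166; d2 = -0.4699999166
phi(d1) = 0.3986232555; exp(-qT) = 1.0000000000; exp(-rT) = 0.9502786705
Vega = S * exp(-qT) * phi(d1) * sqrt(T) = 9.6400 * 1.0000000000 * 0.3986232555 * 1.0000000000 = 3.842728

Answer: Vega = 3.842728


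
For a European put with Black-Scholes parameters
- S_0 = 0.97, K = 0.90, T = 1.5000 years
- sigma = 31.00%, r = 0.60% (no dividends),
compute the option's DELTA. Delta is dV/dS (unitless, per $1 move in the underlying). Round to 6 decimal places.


d1 = 0.4108197494; d2 = 0.0311488393
phi(d1) = 0.3666582856; exp(-qT) = 1.0000000000; exp(-rT) = 0.9910403788
N(-d1) = 0.3406023553
Delta = -exp(-qT) * N(-d1) = -1.0000000000 * 0.3406023553 = -0.340602

Answer: Delta = -0.340602


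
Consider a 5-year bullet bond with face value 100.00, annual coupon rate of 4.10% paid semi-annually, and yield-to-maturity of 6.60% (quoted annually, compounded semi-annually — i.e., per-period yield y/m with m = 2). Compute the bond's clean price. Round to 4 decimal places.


Coupon per period c = face * coupon_rate / m = 2.050000
Periods per year m = 2; per-period yield y/m = 0.033000
Number of cashflows N = 10
Cashflows (t years, CF_t, discount factor 1/(1+y/m)^(m*t), PV):
  t = 0.5000: CF_t = 2.050000, DF = 0.968054, PV = 1.984511
  t = 1.0000: CF_t = 2.050000, DF = 0.937129, PV = 1.921114
  t = 1.5000: CF_t = 2.050000, DF = 0.907192, PV = 1.859743
  t = 2.0000: CF_t = 2.050000, DF = 0.878211, PV = 1.800332
  t = 2.5000: CF_t = 2.050000, DF = 0.850156, PV = 1.742819
  t = 3.0000: CF_t = 2.050000, DF = 0.822997, PV = 1.687143
  t = 3.5000: CF_t = 2.050000, DF = 0.796705, PV = 1.633246
  t = 4.0000: CF_t = 2.050000, DF = 0.771254, PV = 1.581071
  t = 4.5000: CF_t = 2.050000, DF = 0.746616, PV = 1.530562
  t = 5.0000: CF_t = 102.050000, DF = 0.722764, PV = 73.758112
Price P = sum_t PV_t = 89.498654

Answer: Price = 89.4987


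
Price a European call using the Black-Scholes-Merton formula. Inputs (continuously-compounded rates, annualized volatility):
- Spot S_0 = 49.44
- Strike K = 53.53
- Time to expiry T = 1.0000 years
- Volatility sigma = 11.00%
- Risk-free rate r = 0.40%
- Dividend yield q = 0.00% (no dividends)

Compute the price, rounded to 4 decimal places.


d1 = (ln(S/K) + (r - q + 0.5*sigma^2) * T) / (sigma * sqrt(T)) = -0.63120392
d2 = d1 - sigma * sqrt(T) = -0.74120392
exp(-rT) = 0.99600799; exp(-qT) = 1.00000000
C = S_0 * exp(-qT) * N(d1) - K * exp(-rT) * N(d2)
N(d1) = 0.26395360; N(d2) = 0.22928490
C = 49.4400 * 1.00000000 * 0.26395360 - 53.5300 * 0.99600799 * 0.22928490 = 0.8252

Answer: Price = 0.8252


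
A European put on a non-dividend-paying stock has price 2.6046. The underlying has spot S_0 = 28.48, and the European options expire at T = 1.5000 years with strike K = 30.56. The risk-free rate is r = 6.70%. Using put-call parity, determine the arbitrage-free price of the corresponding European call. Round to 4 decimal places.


Put-call parity: C - P = S_0 * exp(-qT) - K * exp(-rT).
S_0 * exp(-qT) = 28.4800 * 1.00000000 = 28.48000000
K * exp(-rT) = 30.5600 * 0.90438511 = 27.63800904
C = P + S*exp(-qT) - K*exp(-rT)
C = 2.6046 + 28.48000000 - 27.63800904 = 3.4466

Answer: Call price = 3.4466


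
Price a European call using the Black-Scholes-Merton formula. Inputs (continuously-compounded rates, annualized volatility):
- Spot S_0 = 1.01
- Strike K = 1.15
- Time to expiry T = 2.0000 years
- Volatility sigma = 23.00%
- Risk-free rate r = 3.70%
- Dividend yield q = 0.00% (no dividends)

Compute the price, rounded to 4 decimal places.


d1 = (ln(S/K) + (r - q + 0.5*sigma^2) * T) / (sigma * sqrt(T)) = -0.00895139
d2 = d1 - sigma * sqrt(T) = -0.33422051
exp(-rT) = 0.92867169; exp(-qT) = 1.00000000
C = S_0 * exp(-qT) * N(d1) - K * exp(-rT) * N(d2)
N(d1) = 0.49642896; N(d2) = 0.36910658
C = 1.0100 * 1.00000000 * 0.49642896 - 1.1500 * 0.92867169 * 0.36910658 = 0.1072

Answer: Price = 0.1072


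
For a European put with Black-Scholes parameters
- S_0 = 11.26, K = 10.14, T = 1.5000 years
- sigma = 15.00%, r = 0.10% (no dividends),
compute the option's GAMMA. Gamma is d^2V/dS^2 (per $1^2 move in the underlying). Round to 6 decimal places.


Answer: Gamma = 0.154052

Derivation:
d1 = 0.6703089894; d2 = 0.4865972587
phi(d1) = 0.3186711442; exp(-qT) = 1.0000000000; exp(-rT) = 0.9985011244
Gamma = exp(-qT) * phi(d1) / (S * sigma * sqrt(T)) = 1.0000000000 * 0.3186711442 / (11.2600 * 0.1500 * 1.2247448714) = 0.154052


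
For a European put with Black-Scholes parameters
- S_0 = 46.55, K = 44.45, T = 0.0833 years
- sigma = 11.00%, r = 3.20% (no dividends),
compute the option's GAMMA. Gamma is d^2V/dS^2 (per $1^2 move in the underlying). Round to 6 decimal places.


Answer: Gamma = 0.080720

Derivation:
d1 = 1.5538535169; d2 = 1.5221056036
phi(d1) = 0.1192934435; exp(-qT) = 1.0000000000; exp(-rT) = 0.9973379496
Gamma = exp(-qT) * phi(d1) / (S * sigma * sqrt(T)) = 1.0000000000 * 0.1192934435 / (46.5500 * 0.1100 * 0.2886173938) = 0.080720


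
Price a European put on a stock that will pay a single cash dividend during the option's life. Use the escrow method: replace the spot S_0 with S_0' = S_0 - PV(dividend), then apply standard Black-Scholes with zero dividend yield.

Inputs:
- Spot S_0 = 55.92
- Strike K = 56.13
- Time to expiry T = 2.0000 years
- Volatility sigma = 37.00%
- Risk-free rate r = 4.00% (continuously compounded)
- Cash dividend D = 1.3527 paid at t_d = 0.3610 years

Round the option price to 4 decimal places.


PV(D) = D * exp(-r * t_d) = 1.3527 * 0.98566376 = 1.33330736
S_0' = S_0 - PV(D) = 55.9200 - 1.33330736 = 54.58669264
d1 = (ln(S_0'/K) + (r + sigma^2/2)*T) / (sigma*sqrt(T)) = 0.36123544
d2 = d1 - sigma*sqrt(T) = -0.16202358
exp(-rT) = 0.92311635
N(-d1) = 0.35896173; N(-d2) = 0.56435636
P = K * exp(-rT) * N(-d2) - S_0' * N(-d1) = 56.1300 * 0.92311635 * 0.56435636 - 54.58669264 * 0.35896173 = 9.6473

Answer: Price = 9.6473


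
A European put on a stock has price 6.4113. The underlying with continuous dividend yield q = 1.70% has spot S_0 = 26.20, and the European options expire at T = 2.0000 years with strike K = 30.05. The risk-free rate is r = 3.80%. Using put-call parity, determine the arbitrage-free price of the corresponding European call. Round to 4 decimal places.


Answer: Call price = 3.8846

Derivation:
Put-call parity: C - P = S_0 * exp(-qT) - K * exp(-rT).
S_0 * exp(-qT) = 26.2000 * 0.96657150 = 25.32417342
K * exp(-rT) = 30.0500 * 0.92681621 = 27.85082701
C = P + S*exp(-qT) - K*exp(-rT)
C = 6.4113 + 25.32417342 - 27.85082701 = 3.8846


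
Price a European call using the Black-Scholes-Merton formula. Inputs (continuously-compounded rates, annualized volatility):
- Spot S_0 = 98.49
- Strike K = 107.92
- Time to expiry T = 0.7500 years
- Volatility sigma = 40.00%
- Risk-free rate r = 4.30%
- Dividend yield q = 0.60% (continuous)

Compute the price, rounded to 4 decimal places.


Answer: Price = 10.9344

Derivation:
d1 = (ln(S/K) + (r - q + 0.5*sigma^2) * T) / (sigma * sqrt(T)) = -0.01063823
d2 = d1 - sigma * sqrt(T) = -0.35704839
exp(-rT) = 0.96826449; exp(-qT) = 0.99551011
C = S_0 * exp(-qT) * N(d1) - K * exp(-rT) * N(d2)
N(d1) = 0.49575604; N(d2) = 0.36052779
C = 98.4900 * 0.99551011 * 0.49575604 - 107.9200 * 0.96826449 * 0.36052779 = 10.9344


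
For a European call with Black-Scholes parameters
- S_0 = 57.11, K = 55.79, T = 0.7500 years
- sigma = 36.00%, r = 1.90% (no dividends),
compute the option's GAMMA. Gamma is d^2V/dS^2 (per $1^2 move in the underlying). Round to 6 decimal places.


d1 = 0.2765975790; d2 = -0.0351715663
phi(d1) = 0.3839696970; exp(-qT) = 1.0000000000; exp(-rT) = 0.9858510507
Gamma = exp(-qT) * phi(d1) / (S * sigma * sqrt(T)) = 1.0000000000 * 0.3839696970 / (57.1100 * 0.3600 * 0.8660254038) = 0.021565

Answer: Gamma = 0.021565


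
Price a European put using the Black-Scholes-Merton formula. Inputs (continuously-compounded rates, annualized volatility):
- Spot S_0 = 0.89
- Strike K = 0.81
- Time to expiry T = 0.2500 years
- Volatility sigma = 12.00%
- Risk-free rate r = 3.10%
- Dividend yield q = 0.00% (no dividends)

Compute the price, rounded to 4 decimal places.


Answer: Price = 0.0009

Derivation:
d1 = (ln(S/K) + (r - q + 0.5*sigma^2) * T) / (sigma * sqrt(T)) = 1.72895358
d2 = d1 - sigma * sqrt(T) = 1.66895358
exp(-rT) = 0.99227995; exp(-qT) = 1.00000000
P = K * exp(-rT) * N(-d2) - S_0 * exp(-qT) * N(-d1)
N(-d1) = 0.04190870; N(-d2) = 0.04756329
P = 0.8100 * 0.99227995 * 0.04756329 - 0.8900 * 1.00000000 * 0.04190870 = 0.0009


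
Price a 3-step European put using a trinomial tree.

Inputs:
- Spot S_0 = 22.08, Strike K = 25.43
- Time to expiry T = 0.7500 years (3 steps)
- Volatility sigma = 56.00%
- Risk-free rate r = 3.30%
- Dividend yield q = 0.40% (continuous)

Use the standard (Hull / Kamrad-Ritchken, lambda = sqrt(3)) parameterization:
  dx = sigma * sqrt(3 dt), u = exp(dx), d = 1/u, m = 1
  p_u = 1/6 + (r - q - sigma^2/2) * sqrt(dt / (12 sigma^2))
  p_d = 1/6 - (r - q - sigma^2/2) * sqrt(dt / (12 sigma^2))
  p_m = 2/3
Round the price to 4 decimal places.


Answer: Price = V(0,0) = 6.0581

Derivation:
dt = T/N = 0.250000; dx = sigma*sqrt(3*dt) = 0.484974
u = exp(dx) = 1.624133; d = 1/u = 0.615713
p_u = 0.133727, p_m = 0.666667, p_d = 0.199607
Discount per step: exp(-r*dt) = 0.991784
Stock lattice S(k, j) with j the centered position index:
  k=0: S(0,+0) = 22.0800
  k=1: S(1,-1) = 13.5949; S(1,+0) = 22.0800; S(1,+1) = 35.8609
  k=2: S(2,-2) = 8.3706; S(2,-1) = 13.5949; S(2,+0) = 22.0800; S(2,+1) = 35.8609; S(2,+2) = 58.2428
  k=3: S(3,-3) = 5.1539; S(3,-2) = 8.3706; S(3,-1) = 13.5949; S(3,+0) = 22.0800; S(3,+1) = 35.8609; S(3,+2) = 58.2428; S(3,+3) = 94.5941
Terminal payoffs V(N, j) = max(K - S_T, 0):
  V(3,-3) = 20.276121; V(3,-2) = 17.059415; V(3,-1) = 11.835056; V(3,+0) = 3.350000; V(3,+1) = 0.000000; V(3,+2) = 0.000000; V(3,+3) = 0.000000
Backward induction: V(k, j) = exp(-r*dt) * [p_u * V(k+1, j+1) + p_m * V(k+1, j) + p_d * V(k+1, j-1)]
  V(2,-2) = exp(-r*dt) * [p_u*11.835056 + p_m*17.059415 + p_d*20.276121] = 16.863158
  V(2,-1) = exp(-r*dt) * [p_u*3.350000 + p_m*11.835056 + p_d*17.059415] = 11.646710
  V(2,+0) = exp(-r*dt) * [p_u*0.000000 + p_m*3.350000 + p_d*11.835056] = 4.557930
  V(2,+1) = exp(-r*dt) * [p_u*0.000000 + p_m*0.000000 + p_d*3.350000] = 0.663188
  V(2,+2) = exp(-r*dt) * [p_u*0.000000 + p_m*0.000000 + p_d*0.000000] = 0.000000
  V(1,-1) = exp(-r*dt) * [p_u*4.557930 + p_m*11.646710 + p_d*16.863158] = 11.643531
  V(1,+0) = exp(-r*dt) * [p_u*0.663188 + p_m*4.557930 + p_d*11.646710] = 5.407271
  V(1,+1) = exp(-r*dt) * [p_u*0.000000 + p_m*0.663188 + p_d*4.557930] = 1.340811
  V(0,+0) = exp(-r*dt) * [p_u*1.340811 + p_m*5.407271 + p_d*11.643531] = 6.058089


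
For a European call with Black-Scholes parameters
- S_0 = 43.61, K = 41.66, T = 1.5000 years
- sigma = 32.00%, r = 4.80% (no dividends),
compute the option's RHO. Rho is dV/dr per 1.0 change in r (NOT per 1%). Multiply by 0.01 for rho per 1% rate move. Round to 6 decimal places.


d1 = 0.4963917654; d2 = 0.1044734065
phi(d1) = 0.3526987713; exp(-qT) = 1.0000000000; exp(-rT) = 0.9305308958
N(d2) = 0.5416031643
Rho = K*T*exp(-rT)*N(d2) = 41.6600 * 1.5000 * 0.9305308958 * 0.5416031643 = 31.493615

Answer: Rho = 31.493615


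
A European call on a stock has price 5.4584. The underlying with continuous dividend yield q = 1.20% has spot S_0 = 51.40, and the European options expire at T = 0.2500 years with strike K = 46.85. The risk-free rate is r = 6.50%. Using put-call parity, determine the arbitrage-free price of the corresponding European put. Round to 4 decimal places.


Answer: Put price = 0.3072

Derivation:
Put-call parity: C - P = S_0 * exp(-qT) - K * exp(-rT).
S_0 * exp(-qT) = 51.4000 * 0.99700450 = 51.24603107
K * exp(-rT) = 46.8500 * 0.98388132 = 46.09483979
P = C - S*exp(-qT) + K*exp(-rT)
P = 5.4584 - 51.24603107 + 46.09483979 = 0.3072


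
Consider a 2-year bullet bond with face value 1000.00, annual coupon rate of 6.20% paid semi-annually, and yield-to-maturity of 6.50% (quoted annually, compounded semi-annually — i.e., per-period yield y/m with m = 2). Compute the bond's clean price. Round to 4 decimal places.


Answer: Price = 994.4575

Derivation:
Coupon per period c = face * coupon_rate / m = 31.000000
Periods per year m = 2; per-period yield y/m = 0.032500
Number of cashflows N = 4
Cashflows (t years, CF_t, discount factor 1/(1+y/m)^(m*t), PV):
  t = 0.5000: CF_t = 31.000000, DF = 0.968523, PV = 30.024213
  t = 1.0000: CF_t = 31.000000, DF = 0.938037, PV = 29.079141
  t = 1.5000: CF_t = 31.000000, DF = 0.908510, PV = 28.163817
  t = 2.0000: CF_t = 1031.000000, DF = 0.879913, PV = 907.190354
Price P = sum_t PV_t = 994.457525


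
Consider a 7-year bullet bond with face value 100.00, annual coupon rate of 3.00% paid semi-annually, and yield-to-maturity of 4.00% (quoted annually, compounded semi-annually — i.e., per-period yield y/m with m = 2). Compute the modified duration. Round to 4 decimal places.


Coupon per period c = face * coupon_rate / m = 1.500000
Periods per year m = 2; per-period yield y/m = 0.020000
Number of cashflows N = 14
Cashflows (t years, CF_t, discount factor 1/(1+y/m)^(m*t), PV):
  t = 0.5000: CF_t = 1.500000, DF = 0.980392, PV = 1.470588
  t = 1.0000: CF_t = 1.500000, DF = 0.961169, PV = 1.441753
  t = 1.5000: CF_t = 1.500000, DF = 0.942322, PV = 1.413484
  t = 2.0000: CF_t = 1.500000, DF = 0.923845, PV = 1.385768
  t = 2.5000: CF_t = 1.500000, DF = 0.905731, PV = 1.358596
  t = 3.0000: CF_t = 1.500000, DF = 0.887971, PV = 1.331957
  t = 3.5000: CF_t = 1.500000, DF = 0.870560, PV = 1.305840
  t = 4.0000: CF_t = 1.500000, DF = 0.853490, PV = 1.280236
  t = 4.5000: CF_t = 1.500000, DF = 0.836755, PV = 1.255133
  t = 5.0000: CF_t = 1.500000, DF = 0.820348, PV = 1.230522
  t = 5.5000: CF_t = 1.500000, DF = 0.804263, PV = 1.206395
  t = 6.0000: CF_t = 1.500000, DF = 0.788493, PV = 1.182740
  t = 6.5000: CF_t = 1.500000, DF = 0.773033, PV = 1.159549
  t = 7.0000: CF_t = 101.500000, DF = 0.757875, PV = 76.924315
Price P = sum_t PV_t = 93.946876
First compute Macaulay numerator sum_t t * PV_t:
  t * PV_t at t = 0.5000: 0.735294
  t * PV_t at t = 1.0000: 1.441753
  t * PV_t at t = 1.5000: 2.120225
  t * PV_t at t = 2.0000: 2.771536
  t * PV_t at t = 2.5000: 3.396491
  t * PV_t at t = 3.0000: 3.995871
  t * PV_t at t = 3.5000: 4.570441
  t * PV_t at t = 4.0000: 5.120942
  t * PV_t at t = 4.5000: 5.648098
  t * PV_t at t = 5.0000: 6.152612
  t * PV_t at t = 5.5000: 6.635170
  t * PV_t at t = 6.0000: 7.096439
  t * PV_t at t = 6.5000: 7.537067
  t * PV_t at t = 7.0000: 538.470205
Macaulay duration D = 595.692145 / 93.946876 = 6.340734
Modified duration = D / (1 + y/m) = 6.340734 / (1 + 0.020000) = 6.216406

Answer: Modified duration = 6.2164


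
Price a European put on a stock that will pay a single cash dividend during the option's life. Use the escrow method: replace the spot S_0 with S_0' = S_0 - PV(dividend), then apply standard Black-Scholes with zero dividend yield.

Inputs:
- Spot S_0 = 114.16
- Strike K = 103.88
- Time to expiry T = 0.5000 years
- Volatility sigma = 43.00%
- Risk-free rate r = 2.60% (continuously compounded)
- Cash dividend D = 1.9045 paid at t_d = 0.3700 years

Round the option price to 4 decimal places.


PV(D) = D * exp(-r * t_d) = 1.9045 * 0.99042612 = 1.88626655
S_0' = S_0 - PV(D) = 114.1600 - 1.88626655 = 112.27373345
d1 = (ln(S_0'/K) + (r + sigma^2/2)*T) / (sigma*sqrt(T)) = 0.45034003
d2 = d1 - sigma*sqrt(T) = 0.14628412
exp(-rT) = 0.98708414
N(-d1) = 0.32623264; N(-d2) = 0.44184855
P = K * exp(-rT) * N(-d2) - S_0' * N(-d1) = 103.8800 * 0.98708414 * 0.44184855 - 112.27373345 * 0.32623264 = 8.6790

Answer: Price = 8.6790


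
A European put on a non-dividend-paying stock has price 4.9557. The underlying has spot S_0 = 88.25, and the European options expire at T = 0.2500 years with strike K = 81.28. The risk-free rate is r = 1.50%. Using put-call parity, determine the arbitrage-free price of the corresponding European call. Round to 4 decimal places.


Put-call parity: C - P = S_0 * exp(-qT) - K * exp(-rT).
S_0 * exp(-qT) = 88.2500 * 1.00000000 = 88.25000000
K * exp(-rT) = 81.2800 * 0.99625702 = 80.97577079
C = P + S*exp(-qT) - K*exp(-rT)
C = 4.9557 + 88.25000000 - 80.97577079 = 12.2299

Answer: Call price = 12.2299


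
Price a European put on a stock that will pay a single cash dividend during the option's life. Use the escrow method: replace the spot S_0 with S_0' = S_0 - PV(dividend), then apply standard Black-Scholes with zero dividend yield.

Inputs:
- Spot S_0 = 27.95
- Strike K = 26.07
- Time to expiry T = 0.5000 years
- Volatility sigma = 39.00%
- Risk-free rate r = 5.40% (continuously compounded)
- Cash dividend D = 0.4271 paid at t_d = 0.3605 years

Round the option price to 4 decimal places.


Answer: Price = 1.9483

Derivation:
PV(D) = D * exp(-r * t_d) = 0.4271 * 0.98072126 = 0.41886605
S_0' = S_0 - PV(D) = 27.9500 - 0.41886605 = 27.53113395
d1 = (ln(S_0'/K) + (r + sigma^2/2)*T) / (sigma*sqrt(T)) = 0.43353725
d2 = d1 - sigma*sqrt(T) = 0.15776560
exp(-rT) = 0.97336124
N(-d1) = 0.33231226; N(-d2) = 0.43732075
P = K * exp(-rT) * N(-d2) - S_0' * N(-d1) = 26.0700 * 0.97336124 * 0.43732075 - 27.53113395 * 0.33231226 = 1.9483


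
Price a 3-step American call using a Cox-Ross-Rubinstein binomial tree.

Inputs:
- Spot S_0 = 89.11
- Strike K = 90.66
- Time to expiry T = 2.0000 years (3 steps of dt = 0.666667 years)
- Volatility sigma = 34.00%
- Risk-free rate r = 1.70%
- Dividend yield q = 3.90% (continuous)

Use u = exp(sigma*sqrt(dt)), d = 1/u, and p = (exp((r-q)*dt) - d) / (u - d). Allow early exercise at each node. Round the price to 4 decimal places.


dt = T/N = 0.666667
u = exp(sigma*sqrt(dt)) = 1.319970; d = 1/u = 0.757593
p = (exp((r-q)*dt) - d) / (u - d) = 0.405151
Discount per step: exp(-r*dt) = 0.988731
Stock lattice S(k, i) with i counting down-moves:
  k=0: S(0,0) = 89.1100
  k=1: S(1,0) = 117.6225; S(1,1) = 67.5091
  k=2: S(2,0) = 155.2582; S(2,1) = 89.1100; S(2,2) = 51.1444
  k=3: S(3,0) = 204.9361; S(3,1) = 117.6225; S(3,2) = 67.5091; S(3,3) = 38.7467
Terminal payoffs V(N, i) = max(S_T - K, 0):
  V(3,0) = 114.276069; V(3,1) = 26.962507; V(3,2) = 0.000000; V(3,3) = 0.000000
Backward induction: V(k, i) = exp(-r*dt) * [p * V(k+1, i) + (1-p) * V(k+1, i+1)]; then take max(V_cont, immediate exercise) for American.
  V(2,0) = exp(-r*dt) * [p*114.276069 + (1-p)*26.962507] = 61.635146; exercise = 64.598153; V(2,0) = max -> 64.598153
  V(2,1) = exp(-r*dt) * [p*26.962507 + (1-p)*0.000000] = 10.800771; exercise = 0.000000; V(2,1) = max -> 10.800771
  V(2,2) = exp(-r*dt) * [p*0.000000 + (1-p)*0.000000] = 0.000000; exercise = 0.000000; V(2,2) = max -> 0.000000
  V(1,0) = exp(-r*dt) * [p*64.598153 + (1-p)*10.800771] = 32.229469; exercise = 26.962507; V(1,0) = max -> 32.229469
  V(1,1) = exp(-r*dt) * [p*10.800771 + (1-p)*0.000000] = 4.326625; exercise = 0.000000; V(1,1) = max -> 4.326625
  V(0,0) = exp(-r*dt) * [p*32.229469 + (1-p)*4.326625] = 15.455323; exercise = 0.000000; V(0,0) = max -> 15.455323

Answer: Price = V(0,0) = 15.4553
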